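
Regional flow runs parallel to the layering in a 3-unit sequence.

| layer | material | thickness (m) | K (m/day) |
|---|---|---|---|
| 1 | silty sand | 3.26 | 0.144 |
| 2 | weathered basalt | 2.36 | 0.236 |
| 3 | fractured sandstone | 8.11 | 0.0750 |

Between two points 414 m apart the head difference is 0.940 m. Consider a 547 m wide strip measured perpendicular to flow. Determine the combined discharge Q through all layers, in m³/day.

2.03

Flow is parallel to layering, so each bed carries its own Darcy discharge and the transmissivities add.
Σ(K_i·b_i) = 0.144×3.26 + 0.236×2.36 + 0.0750×8.11 = 1.635 m²/day.
Hydraulic gradient i = Δh / L = 0.940 / 414 = 0.002271.
Q = Σ(K_i·b_i) · W · i = 1.635 × 547 × 0.002271 = 2.030 m³/day.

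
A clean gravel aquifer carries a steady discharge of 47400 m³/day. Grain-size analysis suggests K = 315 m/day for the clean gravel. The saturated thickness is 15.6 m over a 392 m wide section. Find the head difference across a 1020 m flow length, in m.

Cross-sectional area A = 392 × 15.6 = 6115 m².
From Q = K·A·i, i = Q / (K·A) = 47400 / (315.0 × 6115) = 0.02461.
Head loss Δh = i · L = 0.02461 × 1020 = 25.10 m.

25.1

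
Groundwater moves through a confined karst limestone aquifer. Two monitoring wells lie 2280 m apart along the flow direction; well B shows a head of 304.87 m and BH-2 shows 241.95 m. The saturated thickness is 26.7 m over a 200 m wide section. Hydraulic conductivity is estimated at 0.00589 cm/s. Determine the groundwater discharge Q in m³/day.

Convert K: 0.00589 cm/s × 864 = 5.089 m/day.
Cross-sectional area A = 200 × 26.7 = 5340 m².
Hydraulic gradient i = (304.87 − 241.95) / 2280 = 62.92 / 2280 = 0.02760.
Darcy's law: Q = K · A · i = 5.089 × 5340 × 0.02760 = 749.9 m³/day.

750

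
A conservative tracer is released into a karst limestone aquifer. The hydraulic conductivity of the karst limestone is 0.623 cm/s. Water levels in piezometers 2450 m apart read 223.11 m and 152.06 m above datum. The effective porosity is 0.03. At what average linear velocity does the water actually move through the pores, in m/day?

520

Convert K: 0.623 cm/s × 864 = 538.3 m/day.
Hydraulic gradient i = (223.11 − 152.06) / 2450 = 71.05 / 2450 = 0.02900.
Darcy flux q = K · i = 538.3 × 0.02900 = 15.61 m/day.
Seepage velocity v = q / n_e = 15.61 / 0.03 = 520.3 m/day.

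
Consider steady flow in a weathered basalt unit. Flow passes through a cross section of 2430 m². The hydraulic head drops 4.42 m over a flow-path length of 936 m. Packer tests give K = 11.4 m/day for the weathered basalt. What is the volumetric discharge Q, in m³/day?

Hydraulic gradient i = Δh / L = 4.42 / 936 = 0.004722.
Darcy's law: Q = K · A · i = 11.40 × 2430 × 0.004722 = 130.8 m³/day.

131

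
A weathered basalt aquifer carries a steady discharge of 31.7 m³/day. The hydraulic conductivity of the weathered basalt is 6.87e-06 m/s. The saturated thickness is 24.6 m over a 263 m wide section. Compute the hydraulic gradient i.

Convert K: 6.87e-06 m/s × 86400 = 0.5936 m/day.
Cross-sectional area A = 263 × 24.6 = 6470 m².
From Q = K·A·i, i = Q / (K·A) = 31.7 / (0.5936 × 6470) = 0.008255.

0.00825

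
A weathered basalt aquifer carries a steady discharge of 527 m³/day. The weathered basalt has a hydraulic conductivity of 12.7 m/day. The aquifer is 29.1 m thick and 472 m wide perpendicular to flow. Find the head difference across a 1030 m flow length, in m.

3.11

Cross-sectional area A = 472 × 29.1 = 13735 m².
From Q = K·A·i, i = Q / (K·A) = 527 / (12.70 × 13735) = 0.003021.
Head loss Δh = i · L = 0.003021 × 1030 = 3.112 m.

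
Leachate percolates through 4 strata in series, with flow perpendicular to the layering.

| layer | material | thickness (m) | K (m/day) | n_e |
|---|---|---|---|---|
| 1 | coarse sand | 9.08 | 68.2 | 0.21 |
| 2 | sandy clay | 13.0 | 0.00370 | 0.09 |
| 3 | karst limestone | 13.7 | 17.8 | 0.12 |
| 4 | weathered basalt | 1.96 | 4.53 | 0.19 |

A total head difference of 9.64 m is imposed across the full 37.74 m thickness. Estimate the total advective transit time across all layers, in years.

5.08

With flow normal to the layers, continuity requires the same specific discharge q through every layer.
Σ(b_i/K_i) = 9.08/68.2 + 13.0/0.00370 + 13.7/17.8 + 1.96/4.53 = 3515 d.
q = Δh / Σ(b_i/K_i) = 9.64 / 3515 = 0.002743 m/day.
In each layer the seepage velocity is v_i = q/n_i, so the layer transit time is t_i = b_i·n_i / q:
  layer 1 (coarse sand): t_1 = 9.08 × 0.21 / 0.002743 = 695.2 d
  layer 2 (sandy clay): t_2 = 13.0 × 0.09 / 0.002743 = 426.6 d
  layer 3 (karst limestone): t_3 = 13.7 × 0.12 / 0.002743 = 599.4 d
  layer 4 (weathered basalt): t_4 = 1.96 × 0.19 / 0.002743 = 135.8 d
Total t = Σ t_i = 1857 days = 5.084 years.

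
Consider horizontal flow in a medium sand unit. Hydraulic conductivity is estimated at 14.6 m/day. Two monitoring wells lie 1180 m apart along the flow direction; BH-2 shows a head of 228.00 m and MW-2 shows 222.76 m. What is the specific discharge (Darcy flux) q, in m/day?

Hydraulic gradient i = (228.00 − 222.76) / 1180 = 5.24 / 1180 = 0.004441.
Specific discharge q = K · i = 14.60 × 0.004441 = 0.06483 m/day.

0.0648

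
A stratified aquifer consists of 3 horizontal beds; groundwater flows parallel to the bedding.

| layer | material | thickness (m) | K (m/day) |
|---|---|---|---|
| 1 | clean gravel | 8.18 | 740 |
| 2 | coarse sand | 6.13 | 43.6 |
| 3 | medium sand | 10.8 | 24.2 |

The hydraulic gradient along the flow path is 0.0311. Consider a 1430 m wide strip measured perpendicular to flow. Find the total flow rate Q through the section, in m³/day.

Flow is parallel to layering, so each bed carries its own Darcy discharge and the transmissivities add.
Σ(K_i·b_i) = 740×8.18 + 43.6×6.13 + 24.2×10.8 = 6582 m²/day.
Hydraulic gradient i = 0.0311.
Q = Σ(K_i·b_i) · W · i = 6582 × 1430 × 0.03110 = 2.927e+05 m³/day.

293000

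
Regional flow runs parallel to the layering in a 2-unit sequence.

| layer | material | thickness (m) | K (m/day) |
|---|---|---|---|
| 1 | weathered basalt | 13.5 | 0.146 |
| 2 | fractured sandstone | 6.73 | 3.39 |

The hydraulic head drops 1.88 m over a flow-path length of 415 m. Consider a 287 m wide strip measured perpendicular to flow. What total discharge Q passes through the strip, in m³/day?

32.2

Flow is parallel to layering, so each bed carries its own Darcy discharge and the transmissivities add.
Σ(K_i·b_i) = 0.146×13.5 + 3.39×6.73 = 24.79 m²/day.
Hydraulic gradient i = Δh / L = 1.88 / 415 = 0.004530.
Q = Σ(K_i·b_i) · W · i = 24.79 × 287 × 0.004530 = 32.22 m³/day.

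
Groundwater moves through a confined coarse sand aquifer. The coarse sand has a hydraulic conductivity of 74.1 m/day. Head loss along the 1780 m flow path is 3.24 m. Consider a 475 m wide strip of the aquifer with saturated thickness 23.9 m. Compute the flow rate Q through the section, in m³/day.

Cross-sectional area A = 475 × 23.9 = 11352 m².
Hydraulic gradient i = Δh / L = 3.24 / 1780 = 0.001820.
Darcy's law: Q = K · A · i = 74.10 × 11352 × 0.001820 = 1531 m³/day.

1530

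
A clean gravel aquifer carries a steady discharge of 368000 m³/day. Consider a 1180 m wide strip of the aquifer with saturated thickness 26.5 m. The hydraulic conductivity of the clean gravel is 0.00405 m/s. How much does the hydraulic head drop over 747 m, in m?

25.1

Convert K: 0.00405 m/s × 86400 = 349.9 m/day.
Cross-sectional area A = 1180 × 26.5 = 31270 m².
From Q = K·A·i, i = Q / (K·A) = 368000 / (349.9 × 31270) = 0.03363.
Head loss Δh = i · L = 0.03363 × 747 = 25.12 m.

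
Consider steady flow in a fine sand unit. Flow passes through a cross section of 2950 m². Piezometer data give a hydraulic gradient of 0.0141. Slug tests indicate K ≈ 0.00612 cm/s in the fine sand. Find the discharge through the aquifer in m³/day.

220

Convert K: 0.00612 cm/s × 864 = 5.288 m/day.
Hydraulic gradient i = 0.0141.
Darcy's law: Q = K · A · i = 5.288 × 2950 × 0.01410 = 219.9 m³/day.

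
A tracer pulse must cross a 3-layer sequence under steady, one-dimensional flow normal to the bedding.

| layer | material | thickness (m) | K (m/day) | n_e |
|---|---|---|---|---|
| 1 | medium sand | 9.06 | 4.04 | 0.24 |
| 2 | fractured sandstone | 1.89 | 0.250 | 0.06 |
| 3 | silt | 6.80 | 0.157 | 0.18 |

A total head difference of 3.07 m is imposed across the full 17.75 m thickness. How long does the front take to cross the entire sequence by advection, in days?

60.8

With flow normal to the layers, continuity requires the same specific discharge q through every layer.
Σ(b_i/K_i) = 9.06/4.04 + 1.89/0.250 + 6.80/0.157 = 53.11 d.
q = Δh / Σ(b_i/K_i) = 3.07 / 53.11 = 0.05780 m/day.
In each layer the seepage velocity is v_i = q/n_i, so the layer transit time is t_i = b_i·n_i / q:
  layer 1 (medium sand): t_1 = 9.06 × 0.24 / 0.05780 = 37.62 d
  layer 2 (fractured sandstone): t_2 = 1.89 × 0.06 / 0.05780 = 1.962 d
  layer 3 (silt): t_3 = 6.80 × 0.18 / 0.05780 = 21.18 d
Total t = Σ t_i = 60.76 days.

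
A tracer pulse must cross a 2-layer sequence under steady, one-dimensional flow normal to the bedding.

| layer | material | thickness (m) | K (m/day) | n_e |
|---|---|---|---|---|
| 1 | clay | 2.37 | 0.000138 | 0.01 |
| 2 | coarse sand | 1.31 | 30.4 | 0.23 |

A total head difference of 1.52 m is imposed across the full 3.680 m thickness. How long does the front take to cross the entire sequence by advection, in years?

10.1

With flow normal to the layers, continuity requires the same specific discharge q through every layer.
Σ(b_i/K_i) = 2.37/0.000138 + 1.31/30.4 = 17174 d.
q = Δh / Σ(b_i/K_i) = 1.52 / 17174 = 8.851e-05 m/day.
In each layer the seepage velocity is v_i = q/n_i, so the layer transit time is t_i = b_i·n_i / q:
  layer 1 (clay): t_1 = 2.37 × 0.01 / 8.851e-05 = 267.8 d
  layer 2 (coarse sand): t_2 = 1.31 × 0.23 / 8.851e-05 = 3404 d
Total t = Σ t_i = 3672 days = 10.05 years.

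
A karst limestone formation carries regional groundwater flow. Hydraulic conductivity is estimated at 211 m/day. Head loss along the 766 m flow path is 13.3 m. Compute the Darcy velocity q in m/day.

Hydraulic gradient i = Δh / L = 13.3 / 766 = 0.01736.
Specific discharge q = K · i = 211.0 × 0.01736 = 3.664 m/day.

3.66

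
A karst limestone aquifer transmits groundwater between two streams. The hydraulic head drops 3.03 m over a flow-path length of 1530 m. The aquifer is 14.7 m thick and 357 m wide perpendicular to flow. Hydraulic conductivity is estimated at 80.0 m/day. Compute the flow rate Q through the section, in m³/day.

Cross-sectional area A = 357 × 14.7 = 5248 m².
Hydraulic gradient i = Δh / L = 3.03 / 1530 = 0.001980.
Darcy's law: Q = K · A · i = 80.00 × 5248 × 0.001980 = 831.4 m³/day.

831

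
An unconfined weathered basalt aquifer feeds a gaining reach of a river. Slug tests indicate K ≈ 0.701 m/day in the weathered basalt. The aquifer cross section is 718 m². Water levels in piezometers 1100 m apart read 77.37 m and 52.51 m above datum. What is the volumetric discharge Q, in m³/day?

Hydraulic gradient i = (77.37 − 52.51) / 1100 = 24.86 / 1100 = 0.02260.
Darcy's law: Q = K · A · i = 0.7010 × 718.0 × 0.02260 = 11.37 m³/day.

11.4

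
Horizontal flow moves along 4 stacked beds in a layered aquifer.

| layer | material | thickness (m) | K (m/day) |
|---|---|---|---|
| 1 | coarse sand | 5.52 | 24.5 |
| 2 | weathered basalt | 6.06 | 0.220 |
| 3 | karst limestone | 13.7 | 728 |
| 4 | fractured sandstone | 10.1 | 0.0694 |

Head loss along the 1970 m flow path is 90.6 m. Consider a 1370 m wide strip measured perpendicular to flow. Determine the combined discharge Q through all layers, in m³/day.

Flow is parallel to layering, so each bed carries its own Darcy discharge and the transmissivities add.
Σ(K_i·b_i) = 24.5×5.52 + 0.220×6.06 + 728×13.7 + 0.0694×10.1 = 10111 m²/day.
Hydraulic gradient i = Δh / L = 90.6 / 1970 = 0.04599.
Q = Σ(K_i·b_i) · W · i = 10111 × 1370 × 0.04599 = 6.370e+05 m³/day.

637000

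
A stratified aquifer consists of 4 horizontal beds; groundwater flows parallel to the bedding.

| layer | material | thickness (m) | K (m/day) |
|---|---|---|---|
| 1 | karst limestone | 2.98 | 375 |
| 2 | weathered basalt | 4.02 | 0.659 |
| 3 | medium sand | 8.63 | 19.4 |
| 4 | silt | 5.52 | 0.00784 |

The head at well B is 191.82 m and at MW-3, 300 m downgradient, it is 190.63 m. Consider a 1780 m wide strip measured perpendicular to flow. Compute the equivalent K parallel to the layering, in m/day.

Flow is parallel to layering, so each bed carries its own Darcy discharge and the transmissivities add.
Σ(K_i·b_i) = 375×2.98 + 0.659×4.02 + 19.4×8.63 + 0.00784×5.52 = 1288 m²/day.
Total thickness b = 21.15 m, so K_eq = Σ(K_i·b_i)/b = 60.88 m/day.

60.9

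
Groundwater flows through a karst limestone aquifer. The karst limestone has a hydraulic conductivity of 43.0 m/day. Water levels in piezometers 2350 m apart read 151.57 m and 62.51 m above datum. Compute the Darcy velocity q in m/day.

Hydraulic gradient i = (151.57 − 62.51) / 2350 = 89.06 / 2350 = 0.03790.
Specific discharge q = K · i = 43.00 × 0.03790 = 1.630 m/day.

1.63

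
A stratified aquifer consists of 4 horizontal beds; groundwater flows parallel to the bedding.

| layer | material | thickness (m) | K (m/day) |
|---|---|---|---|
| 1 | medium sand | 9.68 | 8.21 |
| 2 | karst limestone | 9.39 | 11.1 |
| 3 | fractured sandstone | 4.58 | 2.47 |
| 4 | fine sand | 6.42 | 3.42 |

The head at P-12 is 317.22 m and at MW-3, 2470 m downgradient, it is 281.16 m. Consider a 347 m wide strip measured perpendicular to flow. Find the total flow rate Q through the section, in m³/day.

Flow is parallel to layering, so each bed carries its own Darcy discharge and the transmissivities add.
Σ(K_i·b_i) = 8.21×9.68 + 11.1×9.39 + 2.47×4.58 + 3.42×6.42 = 217.0 m²/day.
Hydraulic gradient i = (317.22 − 281.16) / 2470 = 36.06 / 2470 = 0.01460.
Q = Σ(K_i·b_i) · W · i = 217.0 × 347 × 0.01460 = 1099 m³/day.

1100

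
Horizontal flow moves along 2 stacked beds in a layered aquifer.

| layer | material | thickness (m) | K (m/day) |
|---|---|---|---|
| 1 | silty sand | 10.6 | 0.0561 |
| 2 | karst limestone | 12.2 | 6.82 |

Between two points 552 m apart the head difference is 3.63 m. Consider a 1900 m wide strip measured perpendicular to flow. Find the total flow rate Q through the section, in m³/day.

1050

Flow is parallel to layering, so each bed carries its own Darcy discharge and the transmissivities add.
Σ(K_i·b_i) = 0.0561×10.6 + 6.82×12.2 = 83.80 m²/day.
Hydraulic gradient i = Δh / L = 3.63 / 552 = 0.006576.
Q = Σ(K_i·b_i) · W · i = 83.80 × 1900 × 0.006576 = 1047 m³/day.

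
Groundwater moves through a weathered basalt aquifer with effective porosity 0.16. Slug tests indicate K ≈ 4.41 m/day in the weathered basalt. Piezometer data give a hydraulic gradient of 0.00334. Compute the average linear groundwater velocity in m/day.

0.0921

Hydraulic gradient i = 0.00334.
Darcy flux q = K · i = 4.410 × 0.003340 = 0.01473 m/day.
Seepage velocity v = q / n_e = 0.01473 / 0.16 = 0.09206 m/day.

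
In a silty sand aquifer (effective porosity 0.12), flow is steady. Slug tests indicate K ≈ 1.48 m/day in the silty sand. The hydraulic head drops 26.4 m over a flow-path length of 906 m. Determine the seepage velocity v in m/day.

Hydraulic gradient i = Δh / L = 26.4 / 906 = 0.02914.
Darcy flux q = K · i = 1.480 × 0.02914 = 0.04313 m/day.
Seepage velocity v = q / n_e = 0.04313 / 0.12 = 0.3594 m/day.

0.359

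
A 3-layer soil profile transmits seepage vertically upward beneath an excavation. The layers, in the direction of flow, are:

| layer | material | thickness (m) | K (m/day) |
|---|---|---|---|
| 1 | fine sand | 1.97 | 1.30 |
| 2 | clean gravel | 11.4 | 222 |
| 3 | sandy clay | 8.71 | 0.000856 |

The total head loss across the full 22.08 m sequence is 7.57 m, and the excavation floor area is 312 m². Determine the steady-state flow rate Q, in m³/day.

Flow is perpendicular to layering, so the layers act in series and the equivalent K is the thickness-weighted harmonic mean.
Total thickness L = 1.97 + 11.4 + 8.71 = 22.08 m.
Σ(b_i/K_i) = 1.97/1.30 + 11.4/222 + 8.71/0.000856 = 10177 d.
K_eq = L / Σ(b_i/K_i) = 22.08 / 10177 = 0.002170 m/day.
Q = K_eq · A · (Δh/L) = 0.002170 × 312 × (7.57/22.08) = 0.2321 m³/day.

0.232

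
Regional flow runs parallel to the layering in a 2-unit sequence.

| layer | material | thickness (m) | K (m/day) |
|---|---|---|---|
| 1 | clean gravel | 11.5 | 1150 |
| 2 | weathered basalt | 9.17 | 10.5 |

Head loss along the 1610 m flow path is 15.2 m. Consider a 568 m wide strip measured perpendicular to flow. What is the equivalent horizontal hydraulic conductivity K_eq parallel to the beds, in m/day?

Flow is parallel to layering, so each bed carries its own Darcy discharge and the transmissivities add.
Σ(K_i·b_i) = 1150×11.5 + 10.5×9.17 = 13321 m²/day.
Total thickness b = 20.67 m, so K_eq = Σ(K_i·b_i)/b = 644.5 m/day.

644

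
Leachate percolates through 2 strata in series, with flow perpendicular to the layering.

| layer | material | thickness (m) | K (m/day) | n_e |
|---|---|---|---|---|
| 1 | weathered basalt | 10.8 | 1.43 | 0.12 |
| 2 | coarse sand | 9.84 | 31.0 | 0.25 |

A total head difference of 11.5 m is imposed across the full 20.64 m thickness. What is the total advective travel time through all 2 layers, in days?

With flow normal to the layers, continuity requires the same specific discharge q through every layer.
Σ(b_i/K_i) = 10.8/1.43 + 9.84/31.0 = 7.870 d.
q = Δh / Σ(b_i/K_i) = 11.5 / 7.870 = 1.461 m/day.
In each layer the seepage velocity is v_i = q/n_i, so the layer transit time is t_i = b_i·n_i / q:
  layer 1 (weathered basalt): t_1 = 10.8 × 0.12 / 1.461 = 0.8869 d
  layer 2 (coarse sand): t_2 = 9.84 × 0.25 / 1.461 = 1.683 d
Total t = Σ t_i = 2.570 days.

2.57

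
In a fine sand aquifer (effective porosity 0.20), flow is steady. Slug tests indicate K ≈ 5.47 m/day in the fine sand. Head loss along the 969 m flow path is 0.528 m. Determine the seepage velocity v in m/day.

0.0149

Hydraulic gradient i = Δh / L = 0.528 / 969 = 0.0005449.
Darcy flux q = K · i = 5.470 × 0.0005449 = 0.002981 m/day.
Seepage velocity v = q / n_e = 0.002981 / 0.20 = 0.01490 m/day.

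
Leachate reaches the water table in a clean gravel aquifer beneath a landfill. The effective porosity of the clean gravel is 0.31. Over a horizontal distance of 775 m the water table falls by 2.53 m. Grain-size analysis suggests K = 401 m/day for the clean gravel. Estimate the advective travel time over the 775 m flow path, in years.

0.502

Hydraulic gradient i = Δh / L = 2.53 / 775 = 0.003265.
Darcy flux q = K · i = 401.0 × 0.003265 = 1.309 m/day.
Seepage velocity v = q / n_e = 1.309 / 0.31 = 4.223 m/day.
Travel time t = L / v = 775 / 4.223 = 183.5 days = 0.5025 years.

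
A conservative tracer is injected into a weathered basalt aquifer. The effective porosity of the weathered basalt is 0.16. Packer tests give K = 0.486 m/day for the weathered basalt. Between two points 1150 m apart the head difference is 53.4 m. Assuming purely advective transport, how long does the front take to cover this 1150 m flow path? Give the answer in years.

22.3

Hydraulic gradient i = Δh / L = 53.4 / 1150 = 0.04643.
Darcy flux q = K · i = 0.4860 × 0.04643 = 0.02257 m/day.
Seepage velocity v = q / n_e = 0.02257 / 0.16 = 0.1410 m/day.
Travel time t = L / v = 1150 / 0.1410 = 8153 days = 22.32 years.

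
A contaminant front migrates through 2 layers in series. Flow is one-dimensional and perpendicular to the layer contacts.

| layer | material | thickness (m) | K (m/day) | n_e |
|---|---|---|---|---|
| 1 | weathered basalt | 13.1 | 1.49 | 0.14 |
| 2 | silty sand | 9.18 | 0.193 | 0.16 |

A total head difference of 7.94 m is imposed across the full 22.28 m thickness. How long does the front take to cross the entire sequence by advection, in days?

With flow normal to the layers, continuity requires the same specific discharge q through every layer.
Σ(b_i/K_i) = 13.1/1.49 + 9.18/0.193 = 56.36 d.
q = Δh / Σ(b_i/K_i) = 7.94 / 56.36 = 0.1409 m/day.
In each layer the seepage velocity is v_i = q/n_i, so the layer transit time is t_i = b_i·n_i / q:
  layer 1 (weathered basalt): t_1 = 13.1 × 0.14 / 0.1409 = 13.02 d
  layer 2 (silty sand): t_2 = 9.18 × 0.16 / 0.1409 = 10.43 d
Total t = Σ t_i = 23.44 days.

23.4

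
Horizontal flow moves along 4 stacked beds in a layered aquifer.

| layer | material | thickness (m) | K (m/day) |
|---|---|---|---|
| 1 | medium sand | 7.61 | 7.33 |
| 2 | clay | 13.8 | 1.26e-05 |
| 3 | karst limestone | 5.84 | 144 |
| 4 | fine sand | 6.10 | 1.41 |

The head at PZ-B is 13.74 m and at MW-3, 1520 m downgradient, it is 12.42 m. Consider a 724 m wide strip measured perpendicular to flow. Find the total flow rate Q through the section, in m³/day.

569

Flow is parallel to layering, so each bed carries its own Darcy discharge and the transmissivities add.
Σ(K_i·b_i) = 7.33×7.61 + 1.26e-05×13.8 + 144×5.84 + 1.41×6.10 = 905.3 m²/day.
Hydraulic gradient i = (13.74 − 12.42) / 1520 = 1.32 / 1520 = 0.0008684.
Q = Σ(K_i·b_i) · W · i = 905.3 × 724 × 0.0008684 = 569.2 m³/day.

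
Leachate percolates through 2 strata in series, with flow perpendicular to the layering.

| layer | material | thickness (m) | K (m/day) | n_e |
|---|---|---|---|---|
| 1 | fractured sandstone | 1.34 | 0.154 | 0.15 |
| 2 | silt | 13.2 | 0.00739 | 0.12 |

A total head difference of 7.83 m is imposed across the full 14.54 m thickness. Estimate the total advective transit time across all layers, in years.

1.12

With flow normal to the layers, continuity requires the same specific discharge q through every layer.
Σ(b_i/K_i) = 1.34/0.154 + 13.2/0.00739 = 1795 d.
q = Δh / Σ(b_i/K_i) = 7.83 / 1795 = 0.004362 m/day.
In each layer the seepage velocity is v_i = q/n_i, so the layer transit time is t_i = b_i·n_i / q:
  layer 1 (fractured sandstone): t_1 = 1.34 × 0.15 / 0.004362 = 46.08 d
  layer 2 (silt): t_2 = 13.2 × 0.12 / 0.004362 = 363.1 d
Total t = Σ t_i = 409.2 days = 1.120 years.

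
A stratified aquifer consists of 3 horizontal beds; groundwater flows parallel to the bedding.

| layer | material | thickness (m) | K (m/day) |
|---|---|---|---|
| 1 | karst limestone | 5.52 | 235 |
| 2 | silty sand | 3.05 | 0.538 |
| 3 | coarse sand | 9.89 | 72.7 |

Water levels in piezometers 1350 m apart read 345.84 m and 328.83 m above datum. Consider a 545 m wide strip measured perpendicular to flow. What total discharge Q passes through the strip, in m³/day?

13900

Flow is parallel to layering, so each bed carries its own Darcy discharge and the transmissivities add.
Σ(K_i·b_i) = 235×5.52 + 0.538×3.05 + 72.7×9.89 = 2018 m²/day.
Hydraulic gradient i = (345.84 − 328.83) / 1350 = 17.01 / 1350 = 0.01260.
Q = Σ(K_i·b_i) · W · i = 2018 × 545 × 0.01260 = 13857 m³/day.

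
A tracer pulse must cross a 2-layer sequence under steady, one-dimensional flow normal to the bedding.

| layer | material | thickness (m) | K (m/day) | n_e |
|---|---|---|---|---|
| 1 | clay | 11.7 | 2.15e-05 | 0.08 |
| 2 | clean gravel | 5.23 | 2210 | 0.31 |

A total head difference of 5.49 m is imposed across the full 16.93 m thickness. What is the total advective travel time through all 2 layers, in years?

With flow normal to the layers, continuity requires the same specific discharge q through every layer.
Σ(b_i/K_i) = 11.7/2.15e-05 + 5.23/2210 = 5.442e+05 d.
q = Δh / Σ(b_i/K_i) = 5.49 / 5.442e+05 = 1.009e-05 m/day.
In each layer the seepage velocity is v_i = q/n_i, so the layer transit time is t_i = b_i·n_i / q:
  layer 1 (clay): t_1 = 11.7 × 0.08 / 1.009e-05 = 92779 d
  layer 2 (clean gravel): t_2 = 5.23 × 0.31 / 1.009e-05 = 1.607e+05 d
Total t = Σ t_i = 2.535e+05 days = 694.0 years.

694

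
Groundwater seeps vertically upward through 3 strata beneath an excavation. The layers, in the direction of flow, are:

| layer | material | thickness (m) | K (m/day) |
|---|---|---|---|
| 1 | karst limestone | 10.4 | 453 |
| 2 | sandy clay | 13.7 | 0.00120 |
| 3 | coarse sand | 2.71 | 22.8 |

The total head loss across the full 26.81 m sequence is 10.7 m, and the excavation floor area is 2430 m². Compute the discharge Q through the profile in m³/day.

2.28

Flow is perpendicular to layering, so the layers act in series and the equivalent K is the thickness-weighted harmonic mean.
Total thickness L = 10.4 + 13.7 + 2.71 = 26.81 m.
Σ(b_i/K_i) = 10.4/453 + 13.7/0.00120 + 2.71/22.8 = 11417 d.
K_eq = L / Σ(b_i/K_i) = 26.81 / 11417 = 0.002348 m/day.
Q = K_eq · A · (Δh/L) = 0.002348 × 2430 × (10.7/26.81) = 2.277 m³/day.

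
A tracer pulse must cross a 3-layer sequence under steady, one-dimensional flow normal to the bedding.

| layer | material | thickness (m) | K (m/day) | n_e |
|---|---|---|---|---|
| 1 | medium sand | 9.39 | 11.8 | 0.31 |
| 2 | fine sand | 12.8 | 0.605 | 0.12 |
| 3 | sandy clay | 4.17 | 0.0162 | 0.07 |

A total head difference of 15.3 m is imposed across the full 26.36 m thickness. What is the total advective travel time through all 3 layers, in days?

86.5

With flow normal to the layers, continuity requires the same specific discharge q through every layer.
Σ(b_i/K_i) = 9.39/11.8 + 12.8/0.605 + 4.17/0.0162 = 279.4 d.
q = Δh / Σ(b_i/K_i) = 15.3 / 279.4 = 0.05477 m/day.
In each layer the seepage velocity is v_i = q/n_i, so the layer transit time is t_i = b_i·n_i / q:
  layer 1 (medium sand): t_1 = 9.39 × 0.31 / 0.05477 = 53.15 d
  layer 2 (fine sand): t_2 = 12.8 × 0.12 / 0.05477 = 28.05 d
  layer 3 (sandy clay): t_3 = 4.17 × 0.07 / 0.05477 = 5.330 d
Total t = Σ t_i = 86.52 days.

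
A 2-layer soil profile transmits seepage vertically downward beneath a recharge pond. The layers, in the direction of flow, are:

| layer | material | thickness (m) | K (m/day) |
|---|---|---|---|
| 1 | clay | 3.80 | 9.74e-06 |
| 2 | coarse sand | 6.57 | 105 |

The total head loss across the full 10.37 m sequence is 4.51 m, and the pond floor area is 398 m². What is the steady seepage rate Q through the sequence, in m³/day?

0.00460

Flow is perpendicular to layering, so the layers act in series and the equivalent K is the thickness-weighted harmonic mean.
Total thickness L = 3.80 + 6.57 = 10.37 m.
Σ(b_i/K_i) = 3.80/9.74e-06 + 6.57/105 = 3.901e+05 d.
K_eq = L / Σ(b_i/K_i) = 10.37 / 3.901e+05 = 2.658e-05 m/day.
Q = K_eq · A · (Δh/L) = 2.658e-05 × 398 × (4.51/10.37) = 0.004601 m³/day.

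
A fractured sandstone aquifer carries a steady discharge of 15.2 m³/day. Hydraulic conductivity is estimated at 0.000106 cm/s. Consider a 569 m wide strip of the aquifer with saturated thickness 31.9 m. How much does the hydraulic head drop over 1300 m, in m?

Convert K: 0.000106 cm/s × 864 = 0.09158 m/day.
Cross-sectional area A = 569 × 31.9 = 18151 m².
From Q = K·A·i, i = Q / (K·A) = 15.2 / (0.09158 × 18151) = 0.009144.
Head loss Δh = i · L = 0.009144 × 1300 = 11.89 m.

11.9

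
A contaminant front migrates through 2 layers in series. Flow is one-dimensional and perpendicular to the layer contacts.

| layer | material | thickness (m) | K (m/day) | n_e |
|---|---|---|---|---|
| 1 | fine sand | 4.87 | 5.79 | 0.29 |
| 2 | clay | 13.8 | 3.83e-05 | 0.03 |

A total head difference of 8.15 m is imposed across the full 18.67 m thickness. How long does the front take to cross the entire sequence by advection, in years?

221

With flow normal to the layers, continuity requires the same specific discharge q through every layer.
Σ(b_i/K_i) = 4.87/5.79 + 13.8/3.83e-05 = 3.603e+05 d.
q = Δh / Σ(b_i/K_i) = 8.15 / 3.603e+05 = 2.262e-05 m/day.
In each layer the seepage velocity is v_i = q/n_i, so the layer transit time is t_i = b_i·n_i / q:
  layer 1 (fine sand): t_1 = 4.87 × 0.29 / 2.262e-05 = 62438 d
  layer 2 (clay): t_2 = 13.8 × 0.03 / 2.262e-05 = 18303 d
Total t = Σ t_i = 80741 days = 221.1 years.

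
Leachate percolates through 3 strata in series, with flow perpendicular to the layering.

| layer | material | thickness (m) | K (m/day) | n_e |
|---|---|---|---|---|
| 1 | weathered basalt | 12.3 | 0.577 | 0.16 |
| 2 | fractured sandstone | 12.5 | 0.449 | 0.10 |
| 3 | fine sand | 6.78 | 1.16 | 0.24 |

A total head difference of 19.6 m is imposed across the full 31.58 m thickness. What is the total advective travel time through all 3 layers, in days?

With flow normal to the layers, continuity requires the same specific discharge q through every layer.
Σ(b_i/K_i) = 12.3/0.577 + 12.5/0.449 + 6.78/1.16 = 55.00 d.
q = Δh / Σ(b_i/K_i) = 19.6 / 55.00 = 0.3564 m/day.
In each layer the seepage velocity is v_i = q/n_i, so the layer transit time is t_i = b_i·n_i / q:
  layer 1 (weathered basalt): t_1 = 12.3 × 0.16 / 0.3564 = 5.523 d
  layer 2 (fractured sandstone): t_2 = 12.5 × 0.10 / 0.3564 = 3.508 d
  layer 3 (fine sand): t_3 = 6.78 × 0.24 / 0.3564 = 4.566 d
Total t = Σ t_i = 13.60 days.

13.6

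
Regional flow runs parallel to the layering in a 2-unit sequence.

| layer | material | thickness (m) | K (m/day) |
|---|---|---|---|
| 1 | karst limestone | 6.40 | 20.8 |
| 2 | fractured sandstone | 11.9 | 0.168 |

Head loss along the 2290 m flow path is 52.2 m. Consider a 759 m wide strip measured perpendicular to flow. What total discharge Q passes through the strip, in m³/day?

2340

Flow is parallel to layering, so each bed carries its own Darcy discharge and the transmissivities add.
Σ(K_i·b_i) = 20.8×6.40 + 0.168×11.9 = 135.1 m²/day.
Hydraulic gradient i = Δh / L = 52.2 / 2290 = 0.02279.
Q = Σ(K_i·b_i) · W · i = 135.1 × 759 × 0.02279 = 2338 m³/day.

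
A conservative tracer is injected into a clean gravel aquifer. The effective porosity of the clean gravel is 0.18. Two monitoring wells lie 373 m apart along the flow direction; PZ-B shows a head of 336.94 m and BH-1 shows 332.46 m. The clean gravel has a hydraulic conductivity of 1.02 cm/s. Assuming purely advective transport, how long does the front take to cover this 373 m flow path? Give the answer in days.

Convert K: 1.02 cm/s × 864 = 881.3 m/day.
Hydraulic gradient i = (336.94 − 332.46) / 373 = 4.48 / 373 = 0.01201.
Darcy flux q = K · i = 881.3 × 0.01201 = 10.58 m/day.
Seepage velocity v = q / n_e = 10.58 / 0.18 = 58.80 m/day.
Travel time t = L / v = 373 / 58.80 = 6.343 days.

6.34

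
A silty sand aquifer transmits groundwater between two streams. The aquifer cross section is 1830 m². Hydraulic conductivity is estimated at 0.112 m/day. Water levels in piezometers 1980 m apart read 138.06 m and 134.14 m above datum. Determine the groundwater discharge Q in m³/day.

0.406

Hydraulic gradient i = (138.06 − 134.14) / 1980 = 3.92 / 1980 = 0.001980.
Darcy's law: Q = K · A · i = 0.1120 × 1830 × 0.001980 = 0.4058 m³/day.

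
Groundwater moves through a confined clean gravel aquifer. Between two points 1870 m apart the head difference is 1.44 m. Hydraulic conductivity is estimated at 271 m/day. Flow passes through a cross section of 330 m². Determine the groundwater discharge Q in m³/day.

Hydraulic gradient i = Δh / L = 1.44 / 1870 = 0.0007701.
Darcy's law: Q = K · A · i = 271.0 × 330.0 × 0.0007701 = 68.87 m³/day.

68.9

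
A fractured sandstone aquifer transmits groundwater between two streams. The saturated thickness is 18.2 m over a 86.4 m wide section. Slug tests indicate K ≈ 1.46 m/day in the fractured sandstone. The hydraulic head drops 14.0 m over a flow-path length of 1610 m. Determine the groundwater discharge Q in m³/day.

Cross-sectional area A = 86.4 × 18.2 = 1572 m².
Hydraulic gradient i = Δh / L = 14.0 / 1610 = 0.008696.
Darcy's law: Q = K · A · i = 1.460 × 1572 × 0.008696 = 19.96 m³/day.

20.0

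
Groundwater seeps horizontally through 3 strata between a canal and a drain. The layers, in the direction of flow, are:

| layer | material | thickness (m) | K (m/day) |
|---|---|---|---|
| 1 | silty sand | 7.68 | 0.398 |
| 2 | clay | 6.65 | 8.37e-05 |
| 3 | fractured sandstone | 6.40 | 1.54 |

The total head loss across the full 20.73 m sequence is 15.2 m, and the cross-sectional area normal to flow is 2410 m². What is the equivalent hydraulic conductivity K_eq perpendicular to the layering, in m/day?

Flow is perpendicular to layering, so the layers act in series and the equivalent K is the thickness-weighted harmonic mean.
Total thickness L = 7.68 + 6.65 + 6.40 = 20.73 m.
Σ(b_i/K_i) = 7.68/0.398 + 6.65/8.37e-05 + 6.40/1.54 = 79474 d.
K_eq = L / Σ(b_i/K_i) = 20.73 / 79474 = 0.0002608 m/day.

0.000261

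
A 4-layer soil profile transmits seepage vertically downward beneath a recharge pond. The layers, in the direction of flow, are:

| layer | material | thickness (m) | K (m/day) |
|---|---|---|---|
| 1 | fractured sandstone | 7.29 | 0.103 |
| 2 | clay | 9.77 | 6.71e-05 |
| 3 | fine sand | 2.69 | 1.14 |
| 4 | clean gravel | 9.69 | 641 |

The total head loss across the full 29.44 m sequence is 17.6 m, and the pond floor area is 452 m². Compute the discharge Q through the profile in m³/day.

Flow is perpendicular to layering, so the layers act in series and the equivalent K is the thickness-weighted harmonic mean.
Total thickness L = 7.29 + 9.77 + 2.69 + 9.69 = 29.44 m.
Σ(b_i/K_i) = 7.29/0.103 + 9.77/6.71e-05 + 2.69/1.14 + 9.69/641 = 1.457e+05 d.
K_eq = L / Σ(b_i/K_i) = 29.44 / 1.457e+05 = 0.0002021 m/day.
Q = K_eq · A · (Δh/L) = 0.0002021 × 452 × (17.6/29.44) = 0.05461 m³/day.

0.0546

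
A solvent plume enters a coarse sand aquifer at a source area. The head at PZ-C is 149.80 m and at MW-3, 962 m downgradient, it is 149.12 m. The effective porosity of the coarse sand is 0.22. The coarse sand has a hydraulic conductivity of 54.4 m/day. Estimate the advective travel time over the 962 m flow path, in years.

15.1

Hydraulic gradient i = (149.80 − 149.12) / 962 = 0.68 / 962 = 0.0007069.
Darcy flux q = K · i = 54.40 × 0.0007069 = 0.03845 m/day.
Seepage velocity v = q / n_e = 0.03845 / 0.22 = 0.1748 m/day.
Travel time t = L / v = 962 / 0.1748 = 5504 days = 15.07 years.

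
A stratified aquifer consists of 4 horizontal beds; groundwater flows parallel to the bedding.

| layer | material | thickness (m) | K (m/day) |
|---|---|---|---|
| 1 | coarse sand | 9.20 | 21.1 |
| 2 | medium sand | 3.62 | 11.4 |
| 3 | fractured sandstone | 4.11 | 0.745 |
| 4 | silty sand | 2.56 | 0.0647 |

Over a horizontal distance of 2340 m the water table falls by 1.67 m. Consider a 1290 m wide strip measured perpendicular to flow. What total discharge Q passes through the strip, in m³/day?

220

Flow is parallel to layering, so each bed carries its own Darcy discharge and the transmissivities add.
Σ(K_i·b_i) = 21.1×9.20 + 11.4×3.62 + 0.745×4.11 + 0.0647×2.56 = 238.6 m²/day.
Hydraulic gradient i = Δh / L = 1.67 / 2340 = 0.0007137.
Q = Σ(K_i·b_i) · W · i = 238.6 × 1290 × 0.0007137 = 219.7 m³/day.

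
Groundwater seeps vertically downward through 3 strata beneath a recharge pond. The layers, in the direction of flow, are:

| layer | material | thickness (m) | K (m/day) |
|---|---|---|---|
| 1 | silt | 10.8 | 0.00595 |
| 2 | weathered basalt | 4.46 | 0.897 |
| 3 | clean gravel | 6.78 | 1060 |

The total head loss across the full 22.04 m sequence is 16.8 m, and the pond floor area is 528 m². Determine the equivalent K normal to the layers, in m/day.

Flow is perpendicular to layering, so the layers act in series and the equivalent K is the thickness-weighted harmonic mean.
Total thickness L = 10.8 + 4.46 + 6.78 = 22.04 m.
Σ(b_i/K_i) = 10.8/0.00595 + 4.46/0.897 + 6.78/1060 = 1820 d.
K_eq = L / Σ(b_i/K_i) = 22.04 / 1820 = 0.01211 m/day.

0.0121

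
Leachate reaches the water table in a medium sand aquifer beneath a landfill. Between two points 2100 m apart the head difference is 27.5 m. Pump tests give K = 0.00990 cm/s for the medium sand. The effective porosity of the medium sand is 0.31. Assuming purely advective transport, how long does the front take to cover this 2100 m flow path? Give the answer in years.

Convert K: 0.00990 cm/s × 864 = 8.554 m/day.
Hydraulic gradient i = Δh / L = 27.5 / 2100 = 0.01310.
Darcy flux q = K · i = 8.554 × 0.01310 = 0.1120 m/day.
Seepage velocity v = q / n_e = 0.1120 / 0.31 = 0.3613 m/day.
Travel time t = L / v = 2100 / 0.3613 = 5812 days = 15.91 years.

15.9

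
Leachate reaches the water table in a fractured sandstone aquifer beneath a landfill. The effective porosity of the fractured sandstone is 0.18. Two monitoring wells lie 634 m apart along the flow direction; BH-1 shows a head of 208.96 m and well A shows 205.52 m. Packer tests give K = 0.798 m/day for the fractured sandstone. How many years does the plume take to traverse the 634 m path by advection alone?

Hydraulic gradient i = (208.96 − 205.52) / 634 = 3.44 / 634 = 0.005426.
Darcy flux q = K · i = 0.7980 × 0.005426 = 0.004330 m/day.
Seepage velocity v = q / n_e = 0.004330 / 0.18 = 0.02405 m/day.
Travel time t = L / v = 634 / 0.02405 = 26357 days = 72.16 years.

72.2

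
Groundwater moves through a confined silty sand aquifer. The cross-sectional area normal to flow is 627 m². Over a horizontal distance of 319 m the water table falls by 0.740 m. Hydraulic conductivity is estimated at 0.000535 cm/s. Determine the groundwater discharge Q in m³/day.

0.672

Convert K: 0.000535 cm/s × 864 = 0.4622 m/day.
Hydraulic gradient i = Δh / L = 0.740 / 319 = 0.002320.
Darcy's law: Q = K · A · i = 0.4622 × 627.0 × 0.002320 = 0.6723 m³/day.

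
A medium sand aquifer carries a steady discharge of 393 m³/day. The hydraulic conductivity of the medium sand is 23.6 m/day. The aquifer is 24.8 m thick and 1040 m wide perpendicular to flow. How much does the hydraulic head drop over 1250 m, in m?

Cross-sectional area A = 1040 × 24.8 = 25792 m².
From Q = K·A·i, i = Q / (K·A) = 393 / (23.60 × 25792) = 0.0006456.
Head loss Δh = i · L = 0.0006456 × 1250 = 0.8071 m.

0.807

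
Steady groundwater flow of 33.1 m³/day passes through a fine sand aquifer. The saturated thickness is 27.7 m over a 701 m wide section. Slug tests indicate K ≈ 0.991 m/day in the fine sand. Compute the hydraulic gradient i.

0.00172

Cross-sectional area A = 701 × 27.7 = 19418 m².
From Q = K·A·i, i = Q / (K·A) = 33.1 / (0.9910 × 19418) = 0.001720.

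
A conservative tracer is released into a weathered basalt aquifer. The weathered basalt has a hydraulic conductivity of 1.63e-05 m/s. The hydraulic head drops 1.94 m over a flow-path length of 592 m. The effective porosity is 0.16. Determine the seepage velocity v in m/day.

Convert K: 1.63e-05 m/s × 86400 = 1.408 m/day.
Hydraulic gradient i = Δh / L = 1.94 / 592 = 0.003277.
Darcy flux q = K · i = 1.408 × 0.003277 = 0.004615 m/day.
Seepage velocity v = q / n_e = 0.004615 / 0.16 = 0.02884 m/day.

0.0288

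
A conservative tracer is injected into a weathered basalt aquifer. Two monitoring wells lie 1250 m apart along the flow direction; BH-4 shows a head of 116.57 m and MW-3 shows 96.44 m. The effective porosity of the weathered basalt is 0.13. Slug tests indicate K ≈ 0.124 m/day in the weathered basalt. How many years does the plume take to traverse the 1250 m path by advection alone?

223

Hydraulic gradient i = (116.57 − 96.44) / 1250 = 20.13 / 1250 = 0.01610.
Darcy flux q = K · i = 0.1240 × 0.01610 = 0.001997 m/day.
Seepage velocity v = q / n_e = 0.001997 / 0.13 = 0.01536 m/day.
Travel time t = L / v = 1250 / 0.01536 = 81376 days = 222.8 years.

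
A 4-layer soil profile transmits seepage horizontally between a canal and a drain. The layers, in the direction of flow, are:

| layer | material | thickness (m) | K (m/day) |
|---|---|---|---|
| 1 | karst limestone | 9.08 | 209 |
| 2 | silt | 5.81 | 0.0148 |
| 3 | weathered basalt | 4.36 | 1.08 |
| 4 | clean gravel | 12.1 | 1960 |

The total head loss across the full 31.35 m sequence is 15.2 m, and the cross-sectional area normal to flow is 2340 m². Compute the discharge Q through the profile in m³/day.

89.7

Flow is perpendicular to layering, so the layers act in series and the equivalent K is the thickness-weighted harmonic mean.
Total thickness L = 9.08 + 5.81 + 4.36 + 12.1 = 31.35 m.
Σ(b_i/K_i) = 9.08/209 + 5.81/0.0148 + 4.36/1.08 + 12.1/1960 = 396.7 d.
K_eq = L / Σ(b_i/K_i) = 31.35 / 396.7 = 0.07904 m/day.
Q = K_eq · A · (Δh/L) = 0.07904 × 2340 × (15.2/31.35) = 89.67 m³/day.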